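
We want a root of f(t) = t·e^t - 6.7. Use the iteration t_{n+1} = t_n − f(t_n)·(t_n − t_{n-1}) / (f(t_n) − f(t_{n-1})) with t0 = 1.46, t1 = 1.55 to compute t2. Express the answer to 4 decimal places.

1.4966

f(1.46) = -0.413299, f(1.55) = 0.602779
t2 = 1.550000 − 0.602779·(1.550000 − 1.460000) / (0.602779 − (-0.413299)) = 1.550000 − (0.054250)/(1.016078) = 1.496608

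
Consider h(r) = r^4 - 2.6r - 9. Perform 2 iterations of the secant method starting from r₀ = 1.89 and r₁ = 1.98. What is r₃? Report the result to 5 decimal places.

1.93538

h(1.89) = -1.1541016, h(1.98) = 1.2215362
r₂ = 1.9800000 − 1.2215362·(1.9800000 − 1.8900000) / (1.2215362 − (-1.1541016)) = 1.9800000 − (0.1099383)/(2.3756378) = 1.9337226
h(1.9337226) = -0.0454398
r₃ = 1.9337226 − (-0.0454398)·(1.9337226 − 1.9800000) / (-0.0454398 − 1.2215362) = 1.9337226 − (0.0021028)/(-1.2669759) = 1.9353824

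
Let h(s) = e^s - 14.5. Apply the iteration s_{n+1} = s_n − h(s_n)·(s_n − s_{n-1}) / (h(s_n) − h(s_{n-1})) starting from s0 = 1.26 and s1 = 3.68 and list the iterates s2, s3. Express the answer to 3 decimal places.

h(1.26) = -10.97458, h(3.68) = 25.14639
s2 = 3.68000 − 25.14639·(3.68000 − 1.26000) / (25.14639 − (-10.97458)) = 3.68000 − (60.85427)/(36.12097) = 1.99526
h(1.99526) = -7.14585
s3 = 1.99526 − (-7.14585)·(1.99526 − 3.68000) / (-7.14585 − 25.14639) = 1.99526 − (12.03886)/(-32.29224) = 2.36807

1.995, 2.368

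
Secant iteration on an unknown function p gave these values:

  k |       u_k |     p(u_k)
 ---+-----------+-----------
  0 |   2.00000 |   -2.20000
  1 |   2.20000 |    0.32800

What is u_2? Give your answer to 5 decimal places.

u_2 = 2.20000 − 0.32800·(2.20000 − 2.00000) / (0.32800 − (-2.20000))
   = 2.20000 − (0.0656000)/(2.5280000) = 2.1740506

2.17405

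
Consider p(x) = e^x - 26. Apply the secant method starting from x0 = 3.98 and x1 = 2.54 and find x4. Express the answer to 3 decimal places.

3.245

p(3.98) = 27.51703, p(2.54) = -13.32033
x2 = 2.54000 − (-13.32033)·(2.54000 − 3.98000) / (-13.32033 − 27.51703) = 2.54000 − (19.18127)/(-40.83736) = 3.00970
p(3.00970) = -5.71870
x3 = 3.00970 − (-5.71870)·(3.00970 − 2.54000) / (-5.71870 − (-13.32033)) = 3.00970 − (-2.68607)/(7.60163) = 3.36305
p(3.36305) = 2.87724
x4 = 3.36305 − 2.87724·(3.36305 − 3.00970) / (2.87724 − (-5.71870)) = 3.36305 − (1.01669)/(8.59594) = 3.24478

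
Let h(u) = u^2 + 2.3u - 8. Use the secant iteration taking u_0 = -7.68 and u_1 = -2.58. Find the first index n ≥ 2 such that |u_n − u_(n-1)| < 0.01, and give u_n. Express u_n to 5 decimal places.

n = 6, u_n = -4.20329

h(-7.68) = 33.3184000, h(-2.58) = -7.2776000
u_2 = -2.5800000 − (-7.2776000)·(5.1000000)/(-40.5960000) = -3.4942714;  |Δ| = 0.9142714
h(-3.4942714) = -3.8268918
u_3 = -3.4942714 − (-3.8268918)·(-0.9142714)/(3.4507082) = -4.5082132;  |Δ| = 1.0139419
h(-4.5082132) = 1.9550962
u_4 = -4.5082132 − 1.9550962·(-1.0139419)/(5.7819880) = -4.1653634;  |Δ| = 0.3428499
h(-4.1653634) = -0.2300838
u_5 = -4.1653634 − (-0.2300838)·(0.3428499)/(-2.1851800) = -4.2014630;  |Δ| = 0.0360996
h(-4.2014630) = -0.0110736
u_6 = -4.2014630 − (-0.0110736)·(-0.0360996)/(0.2190102) = -4.2032883;  |Δ| = 0.0018253
|u_6 − u_5| = 0.0018253 < 0.01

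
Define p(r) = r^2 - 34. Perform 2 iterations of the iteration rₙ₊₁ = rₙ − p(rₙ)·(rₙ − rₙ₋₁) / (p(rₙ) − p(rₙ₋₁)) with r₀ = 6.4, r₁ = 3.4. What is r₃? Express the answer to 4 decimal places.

p(6.4) = 6.960000, p(3.4) = -22.440000
r₂ = 3.400000 − (-22.440000)·(3.400000 − 6.400000) / (-22.440000 − 6.960000) = 3.400000 − (67.320000)/(-29.400000) = 5.689796
p(5.689796) = -1.626222
r₃ = 5.689796 − (-1.626222)·(5.689796 − 3.400000) / (-1.626222 − (-22.440000)) = 5.689796 − (-3.723717)/(20.813778) = 5.868702

5.8687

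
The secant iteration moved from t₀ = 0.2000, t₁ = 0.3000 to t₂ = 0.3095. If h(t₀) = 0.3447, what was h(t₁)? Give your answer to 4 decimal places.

0.0299

The secant line through (0.2000, 0.3447) and (0.3000, h(t₁)) crosses zero at t₂ = 0.3095.
So (0.2000, 0.3447), (0.3000, h(t₁)), (0.3095, 0) are collinear:
h(t₁) = 0.3447 · (0.3000 − 0.3095) / (0.2000 − 0.3095) = 0.3447 · (-0.009500)/(-0.109500) = 0.029905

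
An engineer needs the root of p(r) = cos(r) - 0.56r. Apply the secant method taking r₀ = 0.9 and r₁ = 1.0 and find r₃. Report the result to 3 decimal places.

0.986

p(0.9) = 0.11761, p(1.0) = -0.01970
r₂ = 1.00000 − (-0.01970)·(1.00000 − 0.90000) / (-0.01970 − 0.11761) = 1.00000 − (-0.00197)/(-0.13731) = 0.98565
p(0.98565) = 0.00035
r₃ = 0.98565 − 0.00035·(0.98565 − 1.00000) / (0.00035 − (-0.01970)) = 0.98565 − (-0.00001)/(0.02005) = 0.98591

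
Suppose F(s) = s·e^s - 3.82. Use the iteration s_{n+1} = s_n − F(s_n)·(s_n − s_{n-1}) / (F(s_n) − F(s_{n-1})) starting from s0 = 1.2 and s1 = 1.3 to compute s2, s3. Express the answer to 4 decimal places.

1.1791, 1.1773

F(1.2) = 0.164140, F(1.3) = 0.950086
s2 = 1.300000 − 0.950086·(1.300000 − 1.200000) / (0.950086 − 0.164140) = 1.300000 − (0.095009)/(0.785945) = 1.179116
F(1.179116) = 0.013891
s3 = 1.179116 − 0.013891·(1.179116 − 1.300000) / (0.013891 − 0.950086) = 1.179116 − (-0.001679)/(-0.936195) = 1.177322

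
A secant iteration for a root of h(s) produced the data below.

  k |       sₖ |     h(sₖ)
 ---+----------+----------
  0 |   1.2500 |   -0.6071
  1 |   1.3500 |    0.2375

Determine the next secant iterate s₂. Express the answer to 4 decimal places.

1.3219

s₂ = 1.3500 − 0.2375·(1.3500 − 1.2500) / (0.2375 − (-0.6071))
   = 1.3500 − (0.023750)/(0.844600) = 1.321880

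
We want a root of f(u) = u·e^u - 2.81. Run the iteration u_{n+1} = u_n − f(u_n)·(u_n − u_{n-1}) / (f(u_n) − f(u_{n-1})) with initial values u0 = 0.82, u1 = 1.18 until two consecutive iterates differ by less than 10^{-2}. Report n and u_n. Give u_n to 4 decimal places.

f(0.82) = -0.948190, f(1.18) = 1.030162
u2 = 1.180000 − 1.030162·(0.360000)/(1.978352) = 0.992542;  |Δ| = 0.187458
f(0.992542) = -0.132039
u3 = 0.992542 − (-0.132039)·(-0.187458)/(-1.162200) = 1.013839;  |Δ| = 0.021297
f(1.013839) = -0.015695
u4 = 1.013839 − (-0.015695)·(0.021297)/(0.116344) = 1.016712;  |Δ| = 0.002873
|u4 − u3| = 0.002873 < 10^{-2}

n = 4, u_n = 1.0167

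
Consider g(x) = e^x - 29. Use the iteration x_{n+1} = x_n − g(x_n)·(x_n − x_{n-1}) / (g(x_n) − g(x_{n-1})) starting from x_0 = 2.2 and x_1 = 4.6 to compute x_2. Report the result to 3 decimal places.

2.730

g(2.2) = -19.97499, g(4.6) = 70.48432
x_2 = 4.60000 − 70.48432·(4.60000 − 2.20000) / (70.48432 − (-19.97499)) = 4.60000 − (169.16236)/(90.45930) = 2.72996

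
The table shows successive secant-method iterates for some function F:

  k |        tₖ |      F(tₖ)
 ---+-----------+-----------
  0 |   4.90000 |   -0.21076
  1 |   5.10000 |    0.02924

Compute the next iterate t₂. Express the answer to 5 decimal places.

5.07563

t₂ = 5.10000 − 0.02924·(5.10000 − 4.90000) / (0.02924 − (-0.21076))
   = 5.10000 − (0.0058480)/(0.2400000) = 5.0756333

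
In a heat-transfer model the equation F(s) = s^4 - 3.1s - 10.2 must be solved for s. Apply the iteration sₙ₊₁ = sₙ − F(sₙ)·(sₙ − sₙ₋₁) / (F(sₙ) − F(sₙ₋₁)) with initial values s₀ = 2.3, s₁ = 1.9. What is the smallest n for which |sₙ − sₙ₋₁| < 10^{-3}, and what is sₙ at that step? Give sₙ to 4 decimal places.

n = 5, sₙ = 2.0137

F(2.3) = 10.654100, F(1.9) = -3.057900
s₂ = 1.900000 − (-3.057900)·(-0.400000)/(-13.712000) = 1.989204;  |Δ| = 0.089204
F(1.989204) = -0.709228
s₃ = 1.989204 − (-0.709228)·(0.089204)/(2.348672) = 2.016140;  |Δ| = 0.026937
F(2.016140) = 0.072744
s₄ = 2.016140 − 0.072744·(0.026937)/(0.781972) = 2.013635;  |Δ| = 0.002506
F(2.013635) = -0.001479
s₅ = 2.013635 − (-0.001479)·(-0.002506)/(-0.074223) = 2.013685;  |Δ| = 0.000050
|s₅ − s₄| = 0.000050 < 10^{-3}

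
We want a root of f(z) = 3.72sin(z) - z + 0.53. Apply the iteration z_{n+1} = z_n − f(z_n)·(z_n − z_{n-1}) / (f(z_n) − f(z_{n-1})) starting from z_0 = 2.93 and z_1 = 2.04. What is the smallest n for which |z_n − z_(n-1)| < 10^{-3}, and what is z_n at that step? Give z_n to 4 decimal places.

n = 5, z_n = 2.5633

f(2.93) = -1.618736, f(2.04) = 1.807975
z_2 = 2.040000 − 1.807975·(-0.890000)/(3.426710) = 2.509575;  |Δ| = 0.469575
f(2.509575) = 0.218104
z_3 = 2.509575 − 0.218104·(0.469575)/(-1.589871) = 2.573993;  |Δ| = 0.064418
f(2.573993) = -0.044085
z_4 = 2.573993 − (-0.044085)·(0.064418)/(-0.262189) = 2.563162;  |Δ| = 0.010831
f(2.563162) = 0.000603
z_5 = 2.563162 − 0.000603·(-0.010831)/(0.044688) = 2.563308;  |Δ| = 0.000146
|z_5 − z_4| = 0.000146 < 10^{-3}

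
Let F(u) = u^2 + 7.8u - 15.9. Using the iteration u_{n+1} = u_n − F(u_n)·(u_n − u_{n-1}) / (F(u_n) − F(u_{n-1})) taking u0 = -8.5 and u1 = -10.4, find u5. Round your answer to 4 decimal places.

-9.4776

F(-8.5) = -9.950000, F(-10.4) = 11.140000
u2 = -10.400000 − 11.140000·(-10.400000 − (-8.500000)) / (11.140000 − (-9.950000)) = -10.400000 − (-21.166000)/(21.090000) = -9.396396
F(-9.396396) = -0.899627
u3 = -9.396396 − (-0.899627)·(-9.396396 − (-10.400000)) / (-0.899627 − 11.140000) = -9.396396 − (-0.902869)/(-12.039627) = -9.471388
F(-9.471388) = -0.069638
u4 = -9.471388 − (-0.069638)·(-9.471388 − (-9.396396)) / (-0.069638 − (-0.899627)) = -9.471388 − (0.005222)/(0.829989) = -9.477680
F(-9.477680) = 0.000511
u5 = -9.477680 − 0.000511·(-9.477680 − (-9.471388)) / (0.000511 − (-0.069638)) = -9.477680 − (-0.000003)/(0.070149) = -9.477634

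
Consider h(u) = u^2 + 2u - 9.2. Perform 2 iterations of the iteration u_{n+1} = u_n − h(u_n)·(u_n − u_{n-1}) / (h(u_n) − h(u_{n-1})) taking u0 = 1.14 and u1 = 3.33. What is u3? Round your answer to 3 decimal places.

2.165

h(1.14) = -5.62040, h(3.33) = 8.54890
u2 = 3.33000 − 8.54890·(3.33000 − 1.14000) / (8.54890 − (-5.62040)) = 3.33000 − (18.72209)/(14.16930) = 2.00869
h(2.00869) = -1.14781
u3 = 2.00869 − (-1.14781)·(2.00869 − 3.33000) / (-1.14781 − 8.54890) = 2.00869 − (1.51661)/(-9.69671) = 2.16509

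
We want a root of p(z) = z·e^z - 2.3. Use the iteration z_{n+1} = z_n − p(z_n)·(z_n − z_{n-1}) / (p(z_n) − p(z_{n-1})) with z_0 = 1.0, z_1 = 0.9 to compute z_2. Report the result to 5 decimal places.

0.91711

p(1.0) = 0.4182818, p(0.9) = -0.0863572
z_2 = 0.9000000 − (-0.0863572)·(0.9000000 − 1.0000000) / (-0.0863572 − 0.4182818) = 0.9000000 − (0.0086357)/(-0.5046390) = 0.9171127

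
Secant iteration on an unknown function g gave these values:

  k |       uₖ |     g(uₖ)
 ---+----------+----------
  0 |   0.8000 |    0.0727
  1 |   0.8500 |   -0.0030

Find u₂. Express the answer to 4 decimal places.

0.8480

u₂ = 0.8500 − (-0.0030)·(0.8500 − 0.8000) / (-0.0030 − 0.0727)
   = 0.8500 − (-0.000150)/(-0.075700) = 0.848018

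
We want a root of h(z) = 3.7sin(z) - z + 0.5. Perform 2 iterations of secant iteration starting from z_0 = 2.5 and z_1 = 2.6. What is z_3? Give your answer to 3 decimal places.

2.553

h(2.5) = 0.21435, h(2.6) = -0.19264
z_2 = 2.60000 − (-0.19264)·(2.60000 − 2.50000) / (-0.19264 − 0.21435) = 2.60000 − (-0.01926)/(-0.40699) = 2.55267
h(2.55267) = 0.00257
z_3 = 2.55267 − 0.00257·(2.55267 − 2.60000) / (0.00257 − (-0.19264)) = 2.55267 − (-0.00012)/(0.19521) = 2.55329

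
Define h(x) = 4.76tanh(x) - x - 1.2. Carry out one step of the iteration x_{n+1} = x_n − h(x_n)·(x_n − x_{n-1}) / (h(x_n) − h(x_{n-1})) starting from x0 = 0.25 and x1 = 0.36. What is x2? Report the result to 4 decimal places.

h(0.25) = -0.284187, h(0.36) = 0.083219
x2 = 0.360000 − 0.083219·(0.360000 − 0.250000) / (0.083219 − (-0.284187)) = 0.360000 − (0.009154)/(0.367406) = 0.335085

0.3351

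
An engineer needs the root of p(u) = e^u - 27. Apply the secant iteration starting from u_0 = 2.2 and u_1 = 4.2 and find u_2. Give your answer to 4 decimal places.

p(2.2) = -17.974987, p(4.2) = 39.686331
u_2 = 4.200000 − 39.686331·(4.200000 − 2.200000) / (39.686331 − (-17.974987)) = 4.200000 − (79.372662)/(57.661318) = 2.823468

2.8235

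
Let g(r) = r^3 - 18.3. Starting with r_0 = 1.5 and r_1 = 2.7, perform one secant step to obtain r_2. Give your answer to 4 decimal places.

2.5982

g(1.5) = -14.925000, g(2.7) = 1.383000
r_2 = 2.700000 − 1.383000·(2.700000 − 1.500000) / (1.383000 − (-14.925000)) = 2.700000 − (1.659600)/(16.308000) = 2.598234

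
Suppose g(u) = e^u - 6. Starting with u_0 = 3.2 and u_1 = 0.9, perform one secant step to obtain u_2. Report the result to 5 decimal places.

1.26891

g(3.2) = 18.5325302, g(0.9) = -3.5403969
u_2 = 0.9000000 − (-3.5403969)·(0.9000000 − 3.2000000) / (-3.5403969 − 18.5325302) = 0.9000000 − (8.1429128)/(-22.0729271) = 1.2689095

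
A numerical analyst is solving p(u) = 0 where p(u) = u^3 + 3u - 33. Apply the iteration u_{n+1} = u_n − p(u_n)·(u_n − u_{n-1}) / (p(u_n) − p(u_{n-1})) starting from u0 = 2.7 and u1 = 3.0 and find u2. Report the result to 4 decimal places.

2.8905

p(2.7) = -5.217000, p(3.0) = 3.000000
u2 = 3.000000 − 3.000000·(3.000000 − 2.700000) / (3.000000 − (-5.217000)) = 3.000000 − (0.900000)/(8.217000) = 2.890471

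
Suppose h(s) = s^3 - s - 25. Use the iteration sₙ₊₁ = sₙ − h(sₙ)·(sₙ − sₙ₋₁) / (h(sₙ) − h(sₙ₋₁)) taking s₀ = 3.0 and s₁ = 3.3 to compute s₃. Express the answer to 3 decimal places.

3.038

h(3.0) = -1.00000, h(3.3) = 7.63700
s₂ = 3.30000 − 7.63700·(3.30000 − 3.00000) / (7.63700 − (-1.00000)) = 3.30000 − (2.29110)/(8.63700) = 3.03473
h(3.03473) = -0.08601
s₃ = 3.03473 − (-0.08601)·(3.03473 − 3.30000) / (-0.08601 − 7.63700) = 3.03473 − (0.02282)/(-7.72301) = 3.03769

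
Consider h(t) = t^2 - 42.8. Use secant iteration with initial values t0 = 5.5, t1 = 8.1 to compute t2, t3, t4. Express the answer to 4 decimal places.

h(5.5) = -12.550000, h(8.1) = 22.810000
t2 = 8.100000 − 22.810000·(8.100000 − 5.500000) / (22.810000 − (-12.550000)) = 8.100000 − (59.306000)/(35.360000) = 6.422794
h(6.422794) = -1.547716
t3 = 6.422794 − (-1.547716)·(6.422794 − 8.100000) / (-1.547716 − 22.810000) = 6.422794 − (2.595838)/(-24.357716) = 6.529366
h(6.529366) = -0.167385
t4 = 6.529366 − (-0.167385)·(6.529366 − 6.422794) / (-0.167385 − (-1.547716)) = 6.529366 − (-0.017838)/(1.380331) = 6.542289

6.4228, 6.5294, 6.5423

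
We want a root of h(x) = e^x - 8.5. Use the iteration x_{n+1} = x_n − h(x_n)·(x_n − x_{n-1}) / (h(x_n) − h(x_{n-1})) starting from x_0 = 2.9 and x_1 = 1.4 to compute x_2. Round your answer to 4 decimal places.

1.8722

h(2.9) = 9.674145, h(1.4) = -4.444800
x_2 = 1.400000 − (-4.444800)·(1.400000 − 2.900000) / (-4.444800 − 9.674145) = 1.400000 − (6.667200)/(-14.118945) = 1.872217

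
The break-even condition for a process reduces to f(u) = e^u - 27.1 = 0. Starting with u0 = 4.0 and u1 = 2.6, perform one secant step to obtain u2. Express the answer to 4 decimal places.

f(4.0) = 27.498150, f(2.6) = -13.636262
u2 = 2.600000 − (-13.636262)·(2.600000 − 4.000000) / (-13.636262 − 27.498150) = 2.600000 − (19.090767)/(-41.134412) = 3.064107

3.0641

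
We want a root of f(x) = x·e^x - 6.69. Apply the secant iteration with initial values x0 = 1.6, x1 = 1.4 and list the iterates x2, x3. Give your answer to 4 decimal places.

f(1.6) = 1.234852, f(1.4) = -1.012720
x2 = 1.400000 − (-1.012720)·(1.400000 − 1.600000) / (-1.012720 − 1.234852) = 1.400000 − (0.202544)/(-2.247572) = 1.490117
f(1.490117) = -0.077437
x3 = 1.490117 − (-0.077437)·(1.490117 − 1.400000) / (-0.077437 − (-1.012720)) = 1.490117 − (-0.006978)/(0.935283) = 1.497578

1.4901, 1.4976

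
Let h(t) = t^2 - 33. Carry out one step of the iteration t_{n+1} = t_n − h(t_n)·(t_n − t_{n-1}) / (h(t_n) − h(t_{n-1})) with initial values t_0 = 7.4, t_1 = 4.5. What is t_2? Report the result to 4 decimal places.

5.5714

h(7.4) = 21.760000, h(4.5) = -12.750000
t_2 = 4.500000 − (-12.750000)·(4.500000 − 7.400000) / (-12.750000 − 21.760000) = 4.500000 − (36.975000)/(-34.510000) = 5.571429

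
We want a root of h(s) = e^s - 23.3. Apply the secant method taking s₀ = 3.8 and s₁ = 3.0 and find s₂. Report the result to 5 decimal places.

3.10447

h(3.8) = 21.4011845, h(3.0) = -3.2144631
s₂ = 3.0000000 − (-3.2144631)·(3.0000000 − 3.8000000) / (-3.2144631 − 21.4011845) = 3.0000000 − (2.5715705)/(-24.6156476) = 3.1044689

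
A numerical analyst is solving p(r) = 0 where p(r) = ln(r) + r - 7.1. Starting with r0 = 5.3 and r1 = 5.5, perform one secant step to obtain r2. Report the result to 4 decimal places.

p(5.3) = -0.132293, p(5.5) = 0.104748
r2 = 5.500000 − 0.104748·(5.500000 − 5.300000) / (0.104748 − (-0.132293)) = 5.500000 − (0.020950)/(0.237041) = 5.411620

5.4116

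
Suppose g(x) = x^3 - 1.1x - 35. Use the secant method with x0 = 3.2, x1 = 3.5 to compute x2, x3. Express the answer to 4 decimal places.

g(3.2) = -5.752000, g(3.5) = 4.025000
x2 = 3.500000 − 4.025000·(3.500000 − 3.200000) / (4.025000 − (-5.752000)) = 3.500000 − (1.207500)/(9.777000) = 3.376496
g(3.376496) = -0.219647
x3 = 3.376496 − (-0.219647)·(3.376496 − 3.500000) / (-0.219647 − 4.025000) = 3.376496 − (0.027127)/(-4.244647) = 3.382887

3.3765, 3.3829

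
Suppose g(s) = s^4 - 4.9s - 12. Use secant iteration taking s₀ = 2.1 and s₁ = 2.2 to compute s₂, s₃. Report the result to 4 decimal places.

2.1815, 2.1826

g(2.1) = -2.841900, g(2.2) = 0.645600
s₂ = 2.200000 − 0.645600·(2.200000 − 2.100000) / (0.645600 − (-2.841900)) = 2.200000 − (0.064560)/(3.487500) = 2.181488
g(2.181488) = -0.042252
s₃ = 2.181488 − (-0.042252)·(2.181488 − 2.200000) / (-0.042252 − 0.645600) = 2.181488 − (0.000782)/(-0.687852) = 2.182625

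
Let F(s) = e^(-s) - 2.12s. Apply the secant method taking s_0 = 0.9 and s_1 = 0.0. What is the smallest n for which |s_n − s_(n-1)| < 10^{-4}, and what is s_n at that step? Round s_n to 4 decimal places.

F(0.9) = -1.501430, F(0.0) = 1.000000
s_2 = 0.000000 − 1.000000·(-0.900000)/(2.501430) = 0.359794;  |Δ| = 0.359794
F(0.359794) = -0.064944
s_3 = 0.359794 − (-0.064944)·(0.359794)/(-1.064944) = 0.337853;  |Δ| = 0.021941
F(0.337853) = -0.002948
s_4 = 0.337853 − (-0.002948)·(-0.021941)/(0.061996) = 0.336810;  |Δ| = 0.001043
F(0.336810) = 0.000008
s_5 = 0.336810 − 0.000008·(-0.001043)/(0.002956) = 0.336813;  |Δ| = 0.000003
|s_5 − s_4| = 0.000003 < 10^{-4}

n = 5, s_n = 0.3368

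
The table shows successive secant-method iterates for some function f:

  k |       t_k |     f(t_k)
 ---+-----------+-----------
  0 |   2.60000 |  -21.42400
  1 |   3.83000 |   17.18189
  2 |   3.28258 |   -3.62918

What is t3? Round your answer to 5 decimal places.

3.37804

t3 = 3.28258 − (-3.62918)·(3.28258 − 3.83000) / (-3.62918 − 17.18189)
   = 3.28258 − (1.9866857)/(-20.8110700) = 3.3780429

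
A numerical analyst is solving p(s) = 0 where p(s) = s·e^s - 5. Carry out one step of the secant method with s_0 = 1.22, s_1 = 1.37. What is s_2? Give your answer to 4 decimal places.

p(1.22) = -0.867631, p(1.37) = 0.391430
s_2 = 1.370000 − 0.391430·(1.370000 − 1.220000) / (0.391430 − (-0.867631)) = 1.370000 − (0.058715)/(1.259061) = 1.323366

1.3234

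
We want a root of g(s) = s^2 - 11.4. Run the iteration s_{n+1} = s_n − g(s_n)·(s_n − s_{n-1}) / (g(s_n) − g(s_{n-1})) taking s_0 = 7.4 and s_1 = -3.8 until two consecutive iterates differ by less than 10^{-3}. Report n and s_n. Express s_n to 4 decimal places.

g(7.4) = 43.360000, g(-3.8) = 3.040000
s_2 = -3.800000 − 3.040000·(-11.200000)/(-40.320000) = -4.644444;  |Δ| = 0.844444
g(-4.644444) = 10.170864
s_3 = -4.644444 − 10.170864·(-0.844444)/(7.130864) = -3.440000;  |Δ| = 1.204444
g(-3.440000) = 0.433600
s_4 = -3.440000 − 0.433600·(1.204444)/(-9.737264) = -3.386366;  |Δ| = 0.053634
g(-3.386366) = 0.067476
s_5 = -3.386366 − 0.067476·(0.053634)/(-0.366124) = -3.376482;  |Δ| = 0.009885
g(-3.376482) = 0.000628
s_6 = -3.376482 − 0.000628·(0.009885)/(-0.066848) = -3.376389;  |Δ| = 0.000093
|s_6 − s_5| = 0.000093 < 10^{-3}

n = 6, s_n = -3.3764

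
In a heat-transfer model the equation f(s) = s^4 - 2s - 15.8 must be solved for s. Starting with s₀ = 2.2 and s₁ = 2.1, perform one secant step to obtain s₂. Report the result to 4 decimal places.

2.1146

f(2.2) = 3.225600, f(2.1) = -0.551900
s₂ = 2.100000 − (-0.551900)·(2.100000 − 2.200000) / (-0.551900 − 3.225600) = 2.100000 − (0.055190)/(-3.777500) = 2.114610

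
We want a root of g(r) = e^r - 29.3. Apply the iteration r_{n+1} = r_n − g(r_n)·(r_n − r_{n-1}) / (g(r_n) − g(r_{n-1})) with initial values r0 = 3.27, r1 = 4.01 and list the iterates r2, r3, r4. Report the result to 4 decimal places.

g(3.27) = -2.988661, g(4.01) = 25.846871
r2 = 4.010000 − 25.846871·(4.010000 − 3.270000) / (25.846871 − (-2.988661)) = 4.010000 − (19.126684)/(28.835531) = 3.346697
g(3.346697) = -0.891246
r3 = 3.346697 − (-0.891246)·(3.346697 − 4.010000) / (-0.891246 − 25.846871) = 3.346697 − (0.591166)/(-26.738116) = 3.368807
g(3.368807) = -0.256148
r4 = 3.368807 − (-0.256148)·(3.368807 − 3.346697) / (-0.256148 − (-0.891246)) = 3.368807 − (-0.005663)/(0.635097) = 3.377724

3.3467, 3.3688, 3.3777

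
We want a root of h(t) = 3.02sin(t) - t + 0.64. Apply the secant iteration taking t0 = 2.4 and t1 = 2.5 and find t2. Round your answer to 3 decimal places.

h(2.4) = 0.27990, h(2.5) = -0.05261
t2 = 2.50000 − (-0.05261)·(2.50000 − 2.40000) / (-0.05261 − 0.27990) = 2.50000 − (-0.00526)/(-0.33251) = 2.48418

2.484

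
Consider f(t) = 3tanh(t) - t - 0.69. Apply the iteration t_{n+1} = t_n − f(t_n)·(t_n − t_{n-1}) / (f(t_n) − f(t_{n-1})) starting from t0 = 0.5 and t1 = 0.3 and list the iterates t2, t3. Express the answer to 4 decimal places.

0.3743, 0.3690

f(0.5) = 0.196351, f(0.3) = -0.116062
t2 = 0.300000 − (-0.116062)·(0.300000 − 0.500000) / (-0.116062 − 0.196351) = 0.300000 − (0.023212)/(-0.312414) = 0.374300
f(0.374300) = 0.008942
t3 = 0.374300 − 0.008942·(0.374300 − 0.300000) / (0.008942 − (-0.116062)) = 0.374300 − (0.000664)/(0.125004) = 0.368985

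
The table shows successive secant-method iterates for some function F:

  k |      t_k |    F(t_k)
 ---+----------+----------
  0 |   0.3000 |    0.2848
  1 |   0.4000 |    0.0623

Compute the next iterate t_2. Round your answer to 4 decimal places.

0.4280

t_2 = 0.4000 − 0.0623·(0.4000 − 0.3000) / (0.0623 − 0.2848)
   = 0.4000 − (0.006230)/(-0.222500) = 0.428000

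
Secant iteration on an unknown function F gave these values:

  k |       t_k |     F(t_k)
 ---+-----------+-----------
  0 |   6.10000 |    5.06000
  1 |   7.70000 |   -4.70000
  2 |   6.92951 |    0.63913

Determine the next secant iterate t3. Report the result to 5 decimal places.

7.02174

t3 = 6.92951 − 0.63913·(6.92951 − 7.70000) / (0.63913 − (-4.70000))
   = 6.92951 − (-0.4924433)/(5.3391300) = 7.0217429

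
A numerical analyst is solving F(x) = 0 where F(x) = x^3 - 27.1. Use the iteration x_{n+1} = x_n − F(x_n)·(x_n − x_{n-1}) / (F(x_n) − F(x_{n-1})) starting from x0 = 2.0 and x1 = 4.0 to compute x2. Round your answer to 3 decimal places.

2.682

F(2.0) = -19.10000, F(4.0) = 36.90000
x2 = 4.00000 − 36.90000·(4.00000 − 2.00000) / (36.90000 − (-19.10000)) = 4.00000 − (73.80000)/(56.00000) = 2.68214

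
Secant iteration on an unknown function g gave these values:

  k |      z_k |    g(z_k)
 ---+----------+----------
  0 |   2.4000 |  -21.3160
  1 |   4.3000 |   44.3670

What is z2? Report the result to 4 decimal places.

3.0166

z2 = 4.3000 − 44.3670·(4.3000 − 2.4000) / (44.3670 − (-21.3160))
   = 4.3000 − (84.297300)/(65.683000) = 3.016604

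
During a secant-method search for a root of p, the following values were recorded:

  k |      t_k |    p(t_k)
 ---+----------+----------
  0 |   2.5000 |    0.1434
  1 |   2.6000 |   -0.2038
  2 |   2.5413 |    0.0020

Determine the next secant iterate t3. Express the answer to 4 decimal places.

2.5419

t3 = 2.5413 − 0.0020·(2.5413 − 2.6000) / (0.0020 − (-0.2038))
   = 2.5413 − (-0.000117)/(0.205800) = 2.541870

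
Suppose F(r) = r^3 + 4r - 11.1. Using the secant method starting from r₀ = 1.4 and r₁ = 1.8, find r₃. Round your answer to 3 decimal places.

1.650

F(1.4) = -2.75600, F(1.8) = 1.93200
r₂ = 1.80000 − 1.93200·(1.80000 − 1.40000) / (1.93200 − (-2.75600)) = 1.80000 − (0.77280)/(4.68800) = 1.63515
F(1.63515) = -0.18743
r₃ = 1.63515 − (-0.18743)·(1.63515 − 1.80000) / (-0.18743 − 1.93200) = 1.63515 − (0.03090)/(-2.11943) = 1.64973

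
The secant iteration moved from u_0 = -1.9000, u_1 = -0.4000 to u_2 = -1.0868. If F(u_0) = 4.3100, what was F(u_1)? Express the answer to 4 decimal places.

-3.6401

The secant line through (-1.9000, 4.3100) and (-0.4000, F(u_1)) crosses zero at u_2 = -1.0868.
So (-1.9000, 4.3100), (-0.4000, F(u_1)), (-1.0868, 0) are collinear:
F(u_1) = 4.3100 · (-0.4000 − (-1.0868)) / (-1.9000 − (-1.0868)) = 4.3100 · (0.686800)/(-0.813200) = -3.640074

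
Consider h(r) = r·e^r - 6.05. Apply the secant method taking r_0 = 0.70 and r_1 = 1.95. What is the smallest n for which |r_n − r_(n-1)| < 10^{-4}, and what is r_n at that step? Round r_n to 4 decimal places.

h(0.70) = -4.640373, h(1.95) = 7.655941
r_2 = 1.950000 − 7.655941·(1.250000)/(12.296314) = 1.171724;  |Δ| = 0.778276
h(1.171724) = -2.268200
r_3 = 1.171724 − (-2.268200)·(-0.778276)/(-9.924140) = 1.349602;  |Δ| = 0.177878
h(1.349602) = -0.846083
r_4 = 1.349602 − (-0.846083)·(0.177878)/(1.422117) = 1.455430;  |Δ| = 0.105828
h(1.455430) = 0.188445
r_5 = 1.455430 − 0.188445·(0.105828)/(1.034528) = 1.436153;  |Δ| = 0.019277
h(1.436153) = -0.011713
r_6 = 1.436153 − (-0.011713)·(-0.019277)/(-0.200158) = 1.437281;  |Δ| = 0.001128
h(1.437281) = -0.000149
r_7 = 1.437281 − (-0.000149)·(0.001128)/(0.011564) = 1.437295;  |Δ| = 0.000015
|r_7 − r_6| = 0.000015 < 10^{-4}

n = 7, r_n = 1.4373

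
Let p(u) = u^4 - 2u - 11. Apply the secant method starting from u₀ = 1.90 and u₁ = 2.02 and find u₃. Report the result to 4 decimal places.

p(1.90) = -1.767900, p(2.02) = 1.609664
u₂ = 2.020000 − 1.609664·(2.020000 − 1.900000) / (1.609664 − (-1.767900)) = 2.020000 − (0.193160)/(3.377564) = 1.962811
p(1.962811) = -0.082889
u₃ = 1.962811 − (-0.082889)·(1.962811 − 2.020000) / (-0.082889 − 1.609664) = 1.962811 − (0.004740)/(-1.692553) = 1.965612

1.9656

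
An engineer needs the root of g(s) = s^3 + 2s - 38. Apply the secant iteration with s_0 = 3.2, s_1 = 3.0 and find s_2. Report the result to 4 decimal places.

3.1621

g(3.2) = 1.168000, g(3.0) = -5.000000
s_2 = 3.000000 − (-5.000000)·(3.000000 − 3.200000) / (-5.000000 − 1.168000) = 3.000000 − (1.000000)/(-6.168000) = 3.162127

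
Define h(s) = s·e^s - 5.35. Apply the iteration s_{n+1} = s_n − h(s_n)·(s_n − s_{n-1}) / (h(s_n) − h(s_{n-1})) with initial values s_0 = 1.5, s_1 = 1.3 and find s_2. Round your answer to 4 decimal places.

1.3594

h(1.5) = 1.372534, h(1.3) = -0.579914
s_2 = 1.300000 − (-0.579914)·(1.300000 − 1.500000) / (-0.579914 − 1.372534) = 1.300000 − (0.115983)/(-1.952448) = 1.359404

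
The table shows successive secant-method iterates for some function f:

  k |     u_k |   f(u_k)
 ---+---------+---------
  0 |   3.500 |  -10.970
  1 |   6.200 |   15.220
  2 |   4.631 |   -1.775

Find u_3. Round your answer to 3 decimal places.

u_3 = 4.631 − (-1.775)·(4.631 − 6.200) / (-1.775 − 15.220)
   = 4.631 − (2.78497)/(-16.99500) = 4.79487

4.795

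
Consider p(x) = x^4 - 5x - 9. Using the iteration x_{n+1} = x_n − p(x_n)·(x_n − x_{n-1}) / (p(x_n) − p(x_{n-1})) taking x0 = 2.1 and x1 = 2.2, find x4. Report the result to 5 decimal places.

p(2.1) = -0.0519000, p(2.2) = 3.4256000
x2 = 2.2000000 − 3.4256000·(2.2000000 − 2.1000000) / (3.4256000 − (-0.0519000)) = 2.2000000 − (0.3425600)/(3.4775000) = 2.1014925
p(2.1014925) = -0.0040169
x3 = 2.1014925 − (-0.0040169)·(2.1014925 − 2.2000000) / (-0.0040169 − 3.4256000) = 2.1014925 − (0.0003957)/(-3.4296169) = 2.1016078
p(2.1016078) = -0.0003103
x4 = 2.1016078 − (-0.0003103)·(2.1016078 − 2.1014925) / (-0.0003103 − (-0.0040169)) = 2.1016078 − (0.0000000)/(0.0037066) = 2.1016175

2.10162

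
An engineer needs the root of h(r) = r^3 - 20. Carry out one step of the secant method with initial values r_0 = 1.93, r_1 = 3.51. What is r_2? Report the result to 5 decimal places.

2.49141

h(1.93) = -12.8109430, h(3.51) = 23.2435510
r_2 = 3.5100000 − 23.2435510·(3.5100000 − 1.9300000) / (23.2435510 − (-12.8109430)) = 3.5100000 − (36.7248106)/(36.0544940) = 2.4914082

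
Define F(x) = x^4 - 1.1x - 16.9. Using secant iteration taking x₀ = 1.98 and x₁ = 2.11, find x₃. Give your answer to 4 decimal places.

2.0933

F(1.98) = -3.708464, F(2.11) = 0.600194
x₂ = 2.110000 − 0.600194·(2.110000 − 1.980000) / (0.600194 − (-3.708464)) = 2.110000 − (0.078025)/(4.308658) = 2.091891
F(2.091891) = -0.051633
x₃ = 2.091891 − (-0.051633)·(2.091891 − 2.110000) / (-0.051633 − 0.600194) = 2.091891 − (0.000935)/(-0.651827) = 2.093326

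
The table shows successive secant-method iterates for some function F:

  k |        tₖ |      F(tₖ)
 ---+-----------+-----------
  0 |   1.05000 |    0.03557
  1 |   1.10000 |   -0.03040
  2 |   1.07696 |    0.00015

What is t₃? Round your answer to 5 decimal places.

1.07707

t₃ = 1.07696 − 0.00015·(1.07696 − 1.10000) / (0.00015 − (-0.03040))
   = 1.07696 − (-0.0000035)/(0.0305500) = 1.0770731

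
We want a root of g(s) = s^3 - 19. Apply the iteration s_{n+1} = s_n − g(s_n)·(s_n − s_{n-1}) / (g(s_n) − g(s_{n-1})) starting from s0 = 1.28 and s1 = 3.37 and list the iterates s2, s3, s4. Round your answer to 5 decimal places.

g(1.28) = -16.9028480, g(3.37) = 19.2727530
s2 = 3.3700000 − 19.2727530·(3.3700000 − 1.2800000) / (19.2727530 − (-16.9028480)) = 3.3700000 − (40.2800538)/(36.1756010) = 2.2565409
g(2.2565409) = -7.5097467
s3 = 2.2565409 − (-7.5097467)·(2.2565409 − 3.3700000) / (-7.5097467 − 19.2727530) = 2.2565409 − (8.3617961)/(-26.7824997) = 2.5687520
g(2.5687520) = -2.0501228
s4 = 2.5687520 − (-2.0501228)·(2.5687520 − 2.2565409) / (-2.0501228 − (-7.5097467)) = 2.5687520 − (-0.6400713)/(5.4596239) = 2.6859893

2.25654, 2.56875, 2.68599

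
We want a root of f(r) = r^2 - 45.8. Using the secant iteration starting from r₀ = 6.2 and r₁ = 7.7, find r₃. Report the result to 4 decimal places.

6.7651

f(6.2) = -7.360000, f(7.7) = 13.490000
r₂ = 7.700000 − 13.490000·(7.700000 − 6.200000) / (13.490000 − (-7.360000)) = 7.700000 − (20.235000)/(20.850000) = 6.729496
f(6.729496) = -0.513878
r₃ = 6.729496 − (-0.513878)·(6.729496 − 7.700000) / (-0.513878 − 13.490000) = 6.729496 − (0.498721)/(-14.003878) = 6.765109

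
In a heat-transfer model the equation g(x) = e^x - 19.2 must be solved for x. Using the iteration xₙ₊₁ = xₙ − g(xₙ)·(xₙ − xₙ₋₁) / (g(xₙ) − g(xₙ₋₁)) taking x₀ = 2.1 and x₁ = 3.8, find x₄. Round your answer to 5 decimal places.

g(2.1) = -11.0338301, g(3.8) = 25.5011845
x₂ = 3.8000000 − 25.5011845·(3.8000000 − 2.1000000) / (25.5011845 − (-11.0338301)) = 3.8000000 − (43.3520136)/(36.5350146) = 2.6134119
g(2.6134119) = -5.5544713
x₃ = 2.6134119 − (-5.5544713)·(2.6134119 − 3.8000000) / (-5.5544713 − 25.5011845) = 2.6134119 − (6.5908696)/(-31.0556558) = 2.8256396
g(2.8256396) = -2.3282678
x₄ = 2.8256396 − (-2.3282678)·(2.8256396 − 2.6134119) / (-2.3282678 − (-5.5544713)) = 2.8256396 − (-0.4941229)/(3.2262036) = 2.9787988

2.97880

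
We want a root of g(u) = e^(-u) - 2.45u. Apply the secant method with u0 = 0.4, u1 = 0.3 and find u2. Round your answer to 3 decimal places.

g(0.4) = -0.30968, g(0.3) = 0.00582
u2 = 0.30000 − 0.00582·(0.30000 − 0.40000) / (0.00582 − (-0.30968)) = 0.30000 − (-0.00058)/(0.31550) = 0.30184

0.302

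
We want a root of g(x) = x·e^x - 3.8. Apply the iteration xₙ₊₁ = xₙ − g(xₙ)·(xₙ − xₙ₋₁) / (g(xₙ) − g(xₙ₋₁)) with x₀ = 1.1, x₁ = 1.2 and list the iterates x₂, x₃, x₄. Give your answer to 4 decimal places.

g(1.1) = -0.495417, g(1.2) = 0.184140
x₂ = 1.200000 − 0.184140·(1.200000 − 1.100000) / (0.184140 − (-0.495417)) = 1.200000 − (0.018414)/(0.679558) = 1.172903
g(1.172903) = -0.009929
x₃ = 1.172903 − (-0.009929)·(1.172903 − 1.200000) / (-0.009929 − 0.184140) = 1.172903 − (0.000269)/(-0.194069) = 1.174289
g(1.174289) = -0.000185
x₄ = 1.174289 − (-0.000185)·(1.174289 − 1.172903) / (-0.000185 − (-0.009929)) = 1.174289 − (0.000000)/(0.009744) = 1.174316

1.1729, 1.1743, 1.1743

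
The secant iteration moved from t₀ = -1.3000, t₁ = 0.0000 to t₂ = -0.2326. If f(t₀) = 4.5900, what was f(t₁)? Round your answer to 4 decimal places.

-1.0002

The secant line through (-1.3000, 4.5900) and (0.0000, f(t₁)) crosses zero at t₂ = -0.2326.
So (-1.3000, 4.5900), (0.0000, f(t₁)), (-0.2326, 0) are collinear:
f(t₁) = 4.5900 · (0.0000 − (-0.2326)) / (-1.3000 − (-0.2326)) = 4.5900 · (0.232600)/(-1.067400) = -1.000219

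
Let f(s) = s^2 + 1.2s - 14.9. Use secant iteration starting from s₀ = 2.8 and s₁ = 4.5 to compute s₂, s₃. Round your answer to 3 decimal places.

f(2.8) = -3.70000, f(4.5) = 10.75000
s₂ = 4.50000 − 10.75000·(4.50000 − 2.80000) / (10.75000 − (-3.70000)) = 4.50000 − (18.27500)/(14.45000) = 3.23529
f(3.23529) = -0.55052
s₃ = 3.23529 − (-0.55052)·(3.23529 − 4.50000) / (-0.55052 − 10.75000) = 3.23529 − (0.69624)/(-11.30052) = 3.29691

3.235, 3.297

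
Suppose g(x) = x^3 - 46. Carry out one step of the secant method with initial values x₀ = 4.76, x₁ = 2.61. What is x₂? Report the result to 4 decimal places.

3.2836

g(4.76) = 61.850176, g(2.61) = -28.220419
x₂ = 2.610000 − (-28.220419)·(2.610000 − 4.760000) / (-28.220419 − 61.850176) = 2.610000 − (60.673901)/(-90.070595) = 3.283626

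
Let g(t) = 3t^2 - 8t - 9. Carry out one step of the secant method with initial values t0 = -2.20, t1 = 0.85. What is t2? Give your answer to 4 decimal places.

-0.2813

g(-2.20) = 23.120000, g(0.85) = -13.632500
t2 = 0.850000 − (-13.632500)·(0.850000 − (-2.200000)) / (-13.632500 − 23.120000) = 0.850000 − (-41.579125)/(-36.752500) = -0.281328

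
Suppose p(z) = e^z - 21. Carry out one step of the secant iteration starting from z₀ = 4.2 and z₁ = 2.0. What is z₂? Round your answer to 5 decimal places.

p(4.2) = 45.6863310, p(2.0) = -13.6109439
z₂ = 2.0000000 − (-13.6109439)·(2.0000000 − 4.2000000) / (-13.6109439 − 45.6863310) = 2.0000000 − (29.9440766)/(-59.2972749) = 2.5049823

2.50498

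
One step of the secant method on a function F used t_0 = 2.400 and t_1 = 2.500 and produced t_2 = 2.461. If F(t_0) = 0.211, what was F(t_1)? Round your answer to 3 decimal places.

The secant line through (2.400, 0.211) and (2.500, F(t_1)) crosses zero at t_2 = 2.461.
So (2.400, 0.211), (2.500, F(t_1)), (2.461, 0) are collinear:
F(t_1) = 0.211 · (2.500 − 2.461) / (2.400 − 2.461) = 0.211 · (0.03900)/(-0.06100) = -0.13490

-0.135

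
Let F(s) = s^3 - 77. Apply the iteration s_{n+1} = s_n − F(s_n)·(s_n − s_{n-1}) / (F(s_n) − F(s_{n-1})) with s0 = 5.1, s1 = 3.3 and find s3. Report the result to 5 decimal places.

4.30595

F(5.1) = 55.6510000, F(3.3) = -41.0630000
s2 = 3.3000000 − (-41.0630000)·(3.3000000 − 5.1000000) / (-41.0630000 − 55.6510000) = 3.3000000 − (73.9134000)/(-96.7140000) = 4.0642472
F(4.0642472) = -9.8663387
s3 = 4.0642472 − (-9.8663387)·(4.0642472 − 3.3000000) / (-9.8663387 − (-41.0630000)) = 4.0642472 − (-7.5403213)/(31.1966613) = 4.3059500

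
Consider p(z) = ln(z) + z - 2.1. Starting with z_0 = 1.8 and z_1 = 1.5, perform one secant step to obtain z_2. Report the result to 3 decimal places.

1.621

p(1.8) = 0.28779, p(1.5) = -0.19453
z_2 = 1.50000 − (-0.19453)·(1.50000 − 1.80000) / (-0.19453 − 0.28779) = 1.50000 − (0.05836)/(-0.48232) = 1.62100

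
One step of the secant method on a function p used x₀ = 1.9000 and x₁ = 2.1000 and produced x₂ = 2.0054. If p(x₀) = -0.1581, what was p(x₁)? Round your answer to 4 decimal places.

0.1419

The secant line through (1.9000, -0.1581) and (2.1000, p(x₁)) crosses zero at x₂ = 2.0054.
So (1.9000, -0.1581), (2.1000, p(x₁)), (2.0054, 0) are collinear:
p(x₁) = -0.1581 · (2.1000 − 2.0054) / (1.9000 − 2.0054) = -0.1581 · (0.094600)/(-0.105400) = 0.141900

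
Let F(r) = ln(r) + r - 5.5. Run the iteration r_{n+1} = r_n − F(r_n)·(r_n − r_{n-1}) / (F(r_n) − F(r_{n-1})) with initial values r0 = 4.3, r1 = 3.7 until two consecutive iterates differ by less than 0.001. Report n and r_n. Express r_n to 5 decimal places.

F(4.3) = 0.2586150, F(3.7) = -0.4916672
r2 = 3.7000000 − (-0.4916672)·(-0.6000000)/(-0.7502822) = 4.0931858;  |Δ| = 0.3931858
F(4.0931858) = 0.0025094
r3 = 4.0931858 − 0.0025094·(0.3931858)/(0.4941766) = 4.0911892;  |Δ| = 0.0019966
F(4.0911892) = 0.0000249
r4 = 4.0911892 − 0.0000249·(-0.0019966)/(-0.0024845) = 4.0911692;  |Δ| = 0.0000200
|r4 − r3| = 0.0000200 < 0.001

n = 4, r_n = 4.09117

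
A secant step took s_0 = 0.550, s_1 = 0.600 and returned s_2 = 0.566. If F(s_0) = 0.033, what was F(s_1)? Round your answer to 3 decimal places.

The secant line through (0.550, 0.033) and (0.600, F(s_1)) crosses zero at s_2 = 0.566.
So (0.550, 0.033), (0.600, F(s_1)), (0.566, 0) are collinear:
F(s_1) = 0.033 · (0.600 − 0.566) / (0.550 − 0.566) = 0.033 · (0.03400)/(-0.01600) = -0.07013

-0.070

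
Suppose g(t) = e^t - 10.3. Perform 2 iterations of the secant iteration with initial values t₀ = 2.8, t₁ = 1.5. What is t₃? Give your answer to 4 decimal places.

g(2.8) = 6.144647, g(1.5) = -5.818311
t₂ = 1.500000 − (-5.818311)·(1.500000 − 2.800000) / (-5.818311 − 6.144647) = 1.500000 − (7.563804)/(-11.962958) = 2.132269
g(2.132269) = -1.866020
t₃ = 2.132269 − (-1.866020)·(2.132269 − 1.500000) / (-1.866020 − (-5.818311)) = 2.132269 − (-1.179826)/(3.952291) = 2.430786

2.4308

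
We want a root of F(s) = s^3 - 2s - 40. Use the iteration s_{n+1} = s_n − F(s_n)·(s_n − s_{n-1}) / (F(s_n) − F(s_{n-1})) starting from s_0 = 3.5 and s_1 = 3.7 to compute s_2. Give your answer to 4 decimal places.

3.6118

F(3.5) = -4.125000, F(3.7) = 3.253000
s_2 = 3.700000 − 3.253000·(3.700000 − 3.500000) / (3.253000 − (-4.125000)) = 3.700000 − (0.650600)/(7.378000) = 3.611819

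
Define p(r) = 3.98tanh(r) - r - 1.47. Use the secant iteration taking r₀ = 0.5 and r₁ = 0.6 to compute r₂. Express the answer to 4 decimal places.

p(0.5) = -0.130774, p(0.6) = 0.067457
r₂ = 0.600000 − 0.067457·(0.600000 − 0.500000) / (0.067457 − (-0.130774)) = 0.600000 − (0.006746)/(0.198231) = 0.565970

0.5660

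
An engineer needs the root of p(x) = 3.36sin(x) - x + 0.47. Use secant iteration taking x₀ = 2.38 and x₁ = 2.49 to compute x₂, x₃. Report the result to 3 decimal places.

2.495, 2.495

p(2.38) = 0.40865, p(2.49) = 0.01768
x₂ = 2.49000 − 0.01768·(2.49000 − 2.38000) / (0.01768 − 0.40865) = 2.49000 − (0.00195)/(-0.39097) = 2.49498
p(2.49498) = -0.00061
x₃ = 2.49498 − (-0.00061)·(2.49498 − 2.49000) / (-0.00061 − 0.01768) = 2.49498 − (0.00000)/(-0.01829) = 2.49481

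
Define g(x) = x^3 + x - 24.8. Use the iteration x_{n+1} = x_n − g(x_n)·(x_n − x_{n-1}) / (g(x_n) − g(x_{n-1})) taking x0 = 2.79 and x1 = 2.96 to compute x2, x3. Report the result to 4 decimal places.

g(2.79) = -0.292361, g(2.96) = 4.094336
x2 = 2.960000 − 4.094336·(2.960000 − 2.790000) / (4.094336 − (-0.292361)) = 2.960000 − (0.696037)/(4.386697) = 2.801330
g(2.801330) = -0.015373
x3 = 2.801330 − (-0.015373)·(2.801330 − 2.960000) / (-0.015373 − 4.094336) = 2.801330 − (0.002439)/(-4.109709) = 2.801924

2.8013, 2.8019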